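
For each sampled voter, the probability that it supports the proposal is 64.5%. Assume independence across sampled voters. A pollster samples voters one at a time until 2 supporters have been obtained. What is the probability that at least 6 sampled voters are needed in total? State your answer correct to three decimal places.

Needing more than 5 sampled voters ⇔ fewer than 2 successes in the first 5. With X ~ Binomial(5, 0.645), P(Y > 5) = P(X ≤ 1).
  k=0: C(5,0)·0.645^0·0.355^5 = 0.00564
  k=1: C(5,1)·0.645^1·0.355^4 = 0.05122
P(X ≤ 1) = 0.05686

0.057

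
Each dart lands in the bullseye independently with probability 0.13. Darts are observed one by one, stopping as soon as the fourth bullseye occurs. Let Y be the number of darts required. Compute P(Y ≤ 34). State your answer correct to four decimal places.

Finishing within 34 darts ⇔ at least 4 successes in the first 34. With X ~ Binomial(34, 0.13), P(Y ≤ 34) = 1 − P(X ≤ 3).
  k=0: C(34,0)·0.13^0·0.87^34 = 0.008783
  k=1: C(34,1)·0.13^1·0.87^33 = 0.044623
  k=2: C(34,2)·0.13^2·0.87^32 = 0.110018
  k=3: C(34,3)·0.13^3·0.87^31 = 0.175355
1 − 0.338780 = 0.661220

0.6612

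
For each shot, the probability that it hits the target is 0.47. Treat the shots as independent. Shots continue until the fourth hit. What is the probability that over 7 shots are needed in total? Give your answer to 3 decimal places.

0.565

Needing more than 7 shots ⇔ fewer than 4 successes in the first 7. With X ~ Binomial(7, 0.47), P(Y > 7) = P(X ≤ 3).
  k=0: C(7,0)·0.47^0·0.53^7 = 0.01175
  k=1: C(7,1)·0.47^1·0.53^6 = 0.07292
  k=2: C(7,2)·0.47^2·0.53^5 = 0.19400
  k=3: C(7,3)·0.47^3·0.53^4 = 0.28672
P(X ≤ 3) = 0.56539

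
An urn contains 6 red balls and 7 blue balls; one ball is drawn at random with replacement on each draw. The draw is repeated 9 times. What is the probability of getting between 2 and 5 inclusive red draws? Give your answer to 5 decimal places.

0.78258

X ~ Binomial(9, 0.461538); P(2 ≤ X ≤ 5) = Σ C(9,k) p^k (1−p)^(9−k) over k:
  k=2: C(9,2)·0.461538^2·0.538462^7 = 0.1006471
  k=3: C(9,3)·0.461538^3·0.538462^6 = 0.2012941
  k=4: C(9,4)·0.461538^4·0.538462^5 = 0.2588067
  k=5: C(9,5)·0.461538^5·0.538462^4 = 0.2218343
Total = 0.7825823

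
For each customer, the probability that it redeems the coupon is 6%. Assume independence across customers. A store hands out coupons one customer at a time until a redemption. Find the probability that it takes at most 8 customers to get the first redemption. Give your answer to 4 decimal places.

Y = number of customers to the first success; geometric, p = 0.06.
P(Y ≤ 8) = 1 − (1−p)^8 = 1 − 0.609569 = 0.390431

0.3904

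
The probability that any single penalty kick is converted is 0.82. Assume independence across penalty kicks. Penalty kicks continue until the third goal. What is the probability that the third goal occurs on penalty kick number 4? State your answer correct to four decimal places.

Y = trial on which the third success occurs; negative binomial, r=3, p=0.82.
P(Y=4) = C(3,2) · p^3 · (1−p)^1
= 3 · 0.55137 · 0.18 = 0.297739

0.2977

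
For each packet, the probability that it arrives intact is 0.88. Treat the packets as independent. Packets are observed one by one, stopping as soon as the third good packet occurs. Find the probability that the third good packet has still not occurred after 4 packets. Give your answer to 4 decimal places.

0.0732

Needing more than 4 packets ⇔ fewer than 3 successes in the first 4. With X ~ Binomial(4, 0.88), P(Y > 4) = P(X ≤ 2).
  k=0: C(4,0)·0.88^0·0.12^4 = 0.000207
  k=1: C(4,1)·0.88^1·0.12^3 = 0.006083
  k=2: C(4,2)·0.88^2·0.12^2 = 0.066908
P(X ≤ 2) = 0.073198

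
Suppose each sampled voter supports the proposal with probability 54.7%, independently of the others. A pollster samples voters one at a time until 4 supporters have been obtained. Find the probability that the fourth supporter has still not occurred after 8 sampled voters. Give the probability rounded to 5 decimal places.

0.26614

Needing more than 8 sampled voters ⇔ fewer than 4 successes in the first 8. With X ~ Binomial(8, 0.547), P(Y > 8) = P(X ≤ 3).
  k=0: C(8,0)·0.547^0·0.453^8 = 0.0017733
  k=1: C(8,1)·0.547^1·0.453^7 = 0.0171303
  k=2: C(8,2)·0.547^2·0.453^6 = 0.0723972
  k=3: C(8,3)·0.547^3·0.453^5 = 0.1748401
P(X ≤ 3) = 0.2661409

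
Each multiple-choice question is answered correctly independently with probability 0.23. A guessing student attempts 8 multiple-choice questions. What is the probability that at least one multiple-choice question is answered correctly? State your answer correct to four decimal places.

0.8764

P(at least one) = 1 − P(none) = 1 − (1 − 0.23)^8
= 1 − 0.123574 = 0.876426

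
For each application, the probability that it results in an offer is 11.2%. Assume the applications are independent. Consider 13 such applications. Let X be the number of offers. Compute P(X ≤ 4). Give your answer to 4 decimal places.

0.9896

X ~ Binomial(13, 0.112); P(X ≤ 4) = Σ C(13,k) p^k (1−p)^(13−k) over k:
  k=0: C(13,0)·0.112^0·0.888^13 = 0.213486
  k=1: C(13,1)·0.112^1·0.888^12 = 0.350039
  k=2: C(13,2)·0.112^2·0.888^11 = 0.264895
  k=3: C(13,3)·0.112^3·0.888^10 = 0.122504
  k=4: C(13,4)·0.112^4·0.888^9 = 0.038627
Total = 0.989551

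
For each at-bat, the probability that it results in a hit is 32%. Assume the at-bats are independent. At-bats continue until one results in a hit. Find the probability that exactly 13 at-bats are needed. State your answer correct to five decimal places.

0.00313

Geometric (trials to first success), p = 0.32.
P(Y = 13) = (1−p)^12 · p = 0.0097748 · 0.32 = 0.0031279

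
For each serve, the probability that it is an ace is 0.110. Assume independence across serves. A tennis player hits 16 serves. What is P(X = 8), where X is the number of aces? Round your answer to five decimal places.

X ~ Binomial(n=16, p=0.11).
P(X=8) = C(16,8) · p^8 · (1−p)^8
= 12870 · 2.1436e-08 · 0.39366 = 0.0001086

0.00011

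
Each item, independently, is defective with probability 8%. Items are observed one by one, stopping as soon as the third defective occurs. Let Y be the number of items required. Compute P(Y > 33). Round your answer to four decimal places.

Needing more than 33 items ⇔ fewer than 3 successes in the first 33. With X ~ Binomial(33, 0.08), P(Y > 33) = P(X ≤ 2).
  k=0: C(33,0)·0.08^0·0.92^33 = 0.063826
  k=1: C(33,1)·0.08^1·0.92^32 = 0.183153
  k=2: C(33,2)·0.08^2·0.92^31 = 0.254822
P(X ≤ 2) = 0.501801

0.5018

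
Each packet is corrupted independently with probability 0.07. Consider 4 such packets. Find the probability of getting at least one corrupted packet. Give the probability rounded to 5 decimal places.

P(at least one) = 1 − P(none) = 1 − (1 − 0.07)^4
= 1 − 0.7480520 = 0.2519480

0.25195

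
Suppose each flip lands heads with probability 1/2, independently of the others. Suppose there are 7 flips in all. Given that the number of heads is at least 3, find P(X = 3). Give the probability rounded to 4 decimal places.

0.3535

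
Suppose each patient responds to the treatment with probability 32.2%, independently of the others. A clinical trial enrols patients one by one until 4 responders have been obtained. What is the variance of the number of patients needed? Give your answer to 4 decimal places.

Y = total patients until the fourth success; negative binomial with r=4, p=0.322.
Var(Y) = r(1−p)/p² = 4·0.678 / 0.322² = 26.156398

26.1564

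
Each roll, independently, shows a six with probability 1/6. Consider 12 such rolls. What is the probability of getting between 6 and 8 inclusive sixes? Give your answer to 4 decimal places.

0.0079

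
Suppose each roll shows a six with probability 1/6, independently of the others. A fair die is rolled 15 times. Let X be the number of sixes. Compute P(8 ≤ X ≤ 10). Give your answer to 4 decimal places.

0.0013

X ~ Binomial(15, 0.166667); P(8 ≤ X ≤ 10) = Σ C(15,k) p^k (1−p)^(15−k) over k:
  k=8: C(15,8)·0.166667^8·0.833333^7 = 0.001069
  k=9: C(15,9)·0.166667^9·0.833333^6 = 0.000166
  k=10: C(15,10)·0.166667^10·0.833333^5 = 0.000020
Total = 0.001256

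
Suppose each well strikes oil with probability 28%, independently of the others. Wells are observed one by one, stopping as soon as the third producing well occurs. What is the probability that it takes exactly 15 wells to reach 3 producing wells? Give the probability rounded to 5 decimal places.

Y = trial on which the third success occurs; negative binomial, r=3, p=0.28.
P(Y=15) = C(14,2) · p^3 · (1−p)^12
= 91 · 0.021952 · 0.019408 = 0.0387709

0.03877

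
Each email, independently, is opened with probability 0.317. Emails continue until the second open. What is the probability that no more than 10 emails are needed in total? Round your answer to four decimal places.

0.8754

Finishing within 10 emails ⇔ at least 2 successes in the first 10. With X ~ Binomial(10, 0.317), P(Y ≤ 10) = 1 − P(X ≤ 1).
  k=0: C(10,0)·0.317^0·0.683^10 = 0.022091
  k=1: C(10,1)·0.317^1·0.683^9 = 0.102529
1 − 0.124619 = 0.875381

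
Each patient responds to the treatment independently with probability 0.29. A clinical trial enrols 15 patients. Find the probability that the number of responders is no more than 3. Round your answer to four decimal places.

0.3268

X ~ Binomial(15, 0.29); P(X ≤ 3) = Σ C(15,k) p^k (1−p)^(15−k) over k:
  k=0: C(15,0)·0.29^0·0.71^15 = 0.005873
  k=1: C(15,1)·0.29^1·0.71^14 = 0.035984
  k=2: C(15,2)·0.29^2·0.71^13 = 0.102883
  k=3: C(15,3)·0.29^3·0.71^12 = 0.182098
Total = 0.326838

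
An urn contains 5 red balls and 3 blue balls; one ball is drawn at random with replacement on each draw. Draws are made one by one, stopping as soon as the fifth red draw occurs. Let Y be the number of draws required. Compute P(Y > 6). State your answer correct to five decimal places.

0.72582

Needing more than 6 draws ⇔ fewer than 5 successes in the first 6. With X ~ Binomial(6, 0.625), P(Y > 6) = P(X ≤ 4).
  k=0: C(6,0)·0.625^0·0.375^6 = 0.0027809
  k=1: C(6,1)·0.625^1·0.375^5 = 0.0278091
  k=2: C(6,2)·0.625^2·0.375^4 = 0.1158714
  k=3: C(6,3)·0.625^3·0.375^3 = 0.2574921
  k=4: C(6,4)·0.625^4·0.375^2 = 0.3218651
P(X ≤ 4) = 0.7258186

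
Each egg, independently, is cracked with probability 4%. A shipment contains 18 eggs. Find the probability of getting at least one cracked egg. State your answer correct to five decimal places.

P(at least one) = 1 − P(none) = 1 − (1 − 0.04)^18
= 1 − 0.4796033 = 0.5203967

0.52040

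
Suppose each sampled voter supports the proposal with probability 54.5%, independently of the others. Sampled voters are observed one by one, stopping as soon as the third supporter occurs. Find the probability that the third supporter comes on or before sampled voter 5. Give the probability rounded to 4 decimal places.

Finishing within 5 sampled voters ⇔ at least 3 successes in the first 5. With X ~ Binomial(5, 0.545), P(Y ≤ 5) = 1 − P(X ≤ 2).
  k=0: C(5,0)·0.545^0·0.455^5 = 0.019501
  k=1: C(5,1)·0.545^1·0.455^4 = 0.116792
  k=2: C(5,2)·0.545^2·0.455^3 = 0.279787
1 − 0.416080 = 0.583920

0.5839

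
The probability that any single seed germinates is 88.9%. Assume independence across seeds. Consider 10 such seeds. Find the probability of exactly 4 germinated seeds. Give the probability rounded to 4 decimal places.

0.0002

X ~ Binomial(n=10, p=0.889).
P(X=4) = C(10,4) · p^4 · (1−p)^6
= 210 · 0.62461 · 1.8704e-06 = 0.000245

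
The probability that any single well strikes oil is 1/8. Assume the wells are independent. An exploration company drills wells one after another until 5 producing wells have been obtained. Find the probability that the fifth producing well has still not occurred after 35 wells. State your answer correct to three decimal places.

0.551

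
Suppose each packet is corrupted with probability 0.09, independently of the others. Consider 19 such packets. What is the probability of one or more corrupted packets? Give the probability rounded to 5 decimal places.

P(at least one) = 1 − P(none) = 1 − (1 − 0.09)^19
= 1 − 0.1666428 = 0.8333572

0.83336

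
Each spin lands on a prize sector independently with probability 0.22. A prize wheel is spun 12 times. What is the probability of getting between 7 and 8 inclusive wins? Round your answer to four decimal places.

X ~ Binomial(12, 0.22); P(7 ≤ X ≤ 8) = Σ C(12,k) p^k (1−p)^(12−k) over k:
  k=7: C(12,7)·0.22^7·0.78^5 = 0.005704
  k=8: C(12,8)·0.22^8·0.78^4 = 0.001005
Total = 0.006709

0.0067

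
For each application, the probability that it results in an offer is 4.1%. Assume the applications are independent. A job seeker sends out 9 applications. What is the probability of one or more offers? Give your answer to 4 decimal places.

0.3139

P(at least one) = 1 − P(none) = 1 − (1 − 0.041)^9
= 1 − 0.686068 = 0.313932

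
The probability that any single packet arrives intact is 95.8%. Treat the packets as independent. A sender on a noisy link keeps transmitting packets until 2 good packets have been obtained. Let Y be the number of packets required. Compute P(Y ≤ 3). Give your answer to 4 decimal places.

Finishing within 3 packets ⇔ at least 2 successes in the first 3. With X ~ Binomial(3, 0.958), P(Y ≤ 3) = 1 − P(X ≤ 1).
  k=0: C(3,0)·0.958^0·0.042^3 = 0.000074
  k=1: C(3,1)·0.958^1·0.042^2 = 0.005070
1 − 0.005144 = 0.994856

0.9949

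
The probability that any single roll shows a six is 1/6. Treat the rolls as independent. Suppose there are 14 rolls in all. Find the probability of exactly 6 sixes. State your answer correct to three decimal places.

X ~ Binomial(n=14, p=0.166667).
P(X=6) = C(14,6) · p^6 · (1−p)^8
= 3003 · 2.1433e-05 · 0.23257 = 0.01497

0.015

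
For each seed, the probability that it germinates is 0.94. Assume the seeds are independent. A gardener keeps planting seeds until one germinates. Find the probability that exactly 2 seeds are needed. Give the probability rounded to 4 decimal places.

Geometric (trials to first success), p = 0.94.
P(Y = 2) = (1−p)^1 · p = 0.06 · 0.94 = 0.056400

0.0564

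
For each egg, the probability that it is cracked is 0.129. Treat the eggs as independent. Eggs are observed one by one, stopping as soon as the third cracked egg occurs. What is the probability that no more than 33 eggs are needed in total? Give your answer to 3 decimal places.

0.817

Finishing within 33 eggs ⇔ at least 3 successes in the first 33. With X ~ Binomial(33, 0.129), P(Y ≤ 33) = 1 − P(X ≤ 2).
  k=0: C(33,0)·0.129^0·0.871^33 = 0.01049
  k=1: C(33,1)·0.129^1·0.871^32 = 0.05125
  k=2: C(33,2)·0.129^2·0.871^31 = 0.12144
1 − 0.18318 = 0.81682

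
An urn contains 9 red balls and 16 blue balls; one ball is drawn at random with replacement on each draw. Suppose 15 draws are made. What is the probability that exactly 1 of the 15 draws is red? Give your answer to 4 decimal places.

0.0104

X ~ Binomial(n=15, p=0.36).
P(X=1) = C(15,1) · p^1 · (1−p)^14
= 15 · 0.36 · 0.0019343 = 0.010445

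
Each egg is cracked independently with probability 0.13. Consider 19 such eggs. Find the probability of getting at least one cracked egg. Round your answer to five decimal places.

0.92906

P(at least one) = 1 − P(none) = 1 − (1 − 0.13)^19
= 1 − 0.0709359 = 0.9290641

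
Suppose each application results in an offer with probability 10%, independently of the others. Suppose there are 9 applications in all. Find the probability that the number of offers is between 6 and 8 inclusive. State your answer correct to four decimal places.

X ~ Binomial(9, 0.10); P(6 ≤ X ≤ 8) = Σ C(9,k) p^k (1−p)^(9−k) over k:
  k=6: C(9,6)·0.10^6·0.90^3 = 0.000061
  k=7: C(9,7)·0.10^7·0.90^2 = 0.000003
  k=8: C(9,8)·0.10^8·0.90^1 = 0.000000
Total = 0.000064

0.0001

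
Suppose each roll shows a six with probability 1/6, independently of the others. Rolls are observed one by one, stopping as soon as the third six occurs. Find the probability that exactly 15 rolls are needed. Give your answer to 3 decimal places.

Y = trial on which the third success occurs; negative binomial, r=3, p=0.166667.
P(Y=15) = C(14,2) · p^3 · (1−p)^12
= 91 · 0.0046296 · 0.11216 = 0.04725

0.047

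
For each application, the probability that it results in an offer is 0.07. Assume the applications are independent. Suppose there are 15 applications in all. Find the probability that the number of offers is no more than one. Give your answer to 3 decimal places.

0.717

X ~ Binomial(15, 0.07); P(X ≤ 1) = Σ C(15,k) p^k (1−p)^(15−k) over k:
  k=0: C(15,0)·0.07^0·0.93^15 = 0.33670
  k=1: C(15,1)·0.07^1·0.93^14 = 0.38015
Total = 0.71685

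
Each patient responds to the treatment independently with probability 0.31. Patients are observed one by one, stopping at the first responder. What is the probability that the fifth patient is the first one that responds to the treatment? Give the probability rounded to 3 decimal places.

0.070

Geometric (trials to first success), p = 0.31.
P(Y = 5) = (1−p)^4 · p = 0.22667 · 0.31 = 0.07027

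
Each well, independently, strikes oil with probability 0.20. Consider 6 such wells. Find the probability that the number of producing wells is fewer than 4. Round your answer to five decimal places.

0.98304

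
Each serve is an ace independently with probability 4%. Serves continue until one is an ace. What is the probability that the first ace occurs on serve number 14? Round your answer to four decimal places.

Geometric (trials to first success), p = 0.04.
P(Y = 14) = (1−p)^13 · p = 0.5882 · 0.04 = 0.023528

0.0235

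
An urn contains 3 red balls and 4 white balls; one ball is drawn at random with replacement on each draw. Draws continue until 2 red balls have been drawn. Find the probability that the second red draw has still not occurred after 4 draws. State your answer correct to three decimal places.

0.426

Needing more than 4 draws ⇔ fewer than 2 successes in the first 4. With X ~ Binomial(4, 0.428571), P(Y > 4) = P(X ≤ 1).
  k=0: C(4,0)·0.428571^0·0.571429^4 = 0.10662
  k=1: C(4,1)·0.428571^1·0.571429^3 = 0.31987
P(X ≤ 1) = 0.42649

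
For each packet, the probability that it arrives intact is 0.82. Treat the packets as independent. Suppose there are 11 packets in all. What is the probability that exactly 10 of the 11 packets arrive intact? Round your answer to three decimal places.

0.272

X ~ Binomial(n=11, p=0.82).
P(X=10) = C(11,10) · p^10 · (1−p)^1
= 11 · 0.13745 · 0.18 = 0.27215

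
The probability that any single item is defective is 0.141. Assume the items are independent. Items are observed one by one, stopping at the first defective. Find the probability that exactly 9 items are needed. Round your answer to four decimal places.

Geometric (trials to first success), p = 0.141.
P(Y = 9) = (1−p)^8 · p = 0.29645 · 0.141 = 0.041799

0.0418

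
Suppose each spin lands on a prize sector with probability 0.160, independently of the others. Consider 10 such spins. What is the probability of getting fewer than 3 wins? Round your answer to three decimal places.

X ~ Binomial(10, 0.16); P(X ≤ 2) = Σ C(10,k) p^k (1−p)^(10−k) over k:
  k=0: C(10,0)·0.16^0·0.84^10 = 0.17490
  k=1: C(10,1)·0.16^1·0.84^9 = 0.33315
  k=2: C(10,2)·0.16^2·0.84^8 = 0.28555
Total = 0.79360

0.794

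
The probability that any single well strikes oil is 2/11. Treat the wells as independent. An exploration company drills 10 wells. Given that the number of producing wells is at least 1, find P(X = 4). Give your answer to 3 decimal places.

X ~ Binomial(10, 0.181818). Want P(X=4 | X≥1) = P(X=4) / P(X≥1).
P(X=4) = C(10,4)·0.181818^4·0.818182^6 = 0.06884
P(X≥1) = 1 − 0.13443 = 0.86557
Ratio = 0.06884 / 0.86557 = 0.07954

0.080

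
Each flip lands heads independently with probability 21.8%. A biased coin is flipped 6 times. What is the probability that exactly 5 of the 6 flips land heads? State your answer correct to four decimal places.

X ~ Binomial(n=6, p=0.218).
P(X=5) = C(6,5) · p^5 · (1−p)^1
= 6 · 0.00049236 · 0.782 = 0.002310

0.0023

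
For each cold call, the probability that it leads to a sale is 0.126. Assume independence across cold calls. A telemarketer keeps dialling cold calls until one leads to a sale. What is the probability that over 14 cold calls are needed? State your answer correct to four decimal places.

0.1518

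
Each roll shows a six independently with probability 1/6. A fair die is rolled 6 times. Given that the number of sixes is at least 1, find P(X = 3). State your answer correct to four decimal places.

X ~ Binomial(6, 0.166667). Want P(X=3 | X≥1) = P(X=3) / P(X≥1).
P(X=3) = C(6,3)·0.166667^3·0.833333^3 = 0.053584
P(X≥1) = 1 − 0.334898 = 0.665102
Ratio = 0.053584 / 0.665102 = 0.080565

0.0806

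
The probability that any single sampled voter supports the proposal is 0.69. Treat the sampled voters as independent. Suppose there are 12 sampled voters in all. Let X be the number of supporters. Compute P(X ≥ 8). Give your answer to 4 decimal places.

0.6968

X ~ Binomial(12, 0.69); P(X ≥ 8) = Σ C(12,k) p^k (1−p)^(12−k) over k:
  k=8: C(12,8)·0.69^8·0.31^4 = 0.234879
  k=9: C(12,9)·0.69^9·0.31^3 = 0.232354
  k=10: C(12,10)·0.69^10·0.31^2 = 0.155152
  k=11: C(12,11)·0.69^11·0.31^1 = 0.062789
  k=12: C(12,12)·0.69^12·0.31^0 = 0.011646
Total = 0.696821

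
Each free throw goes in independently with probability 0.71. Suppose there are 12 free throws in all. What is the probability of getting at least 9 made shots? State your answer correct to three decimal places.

0.524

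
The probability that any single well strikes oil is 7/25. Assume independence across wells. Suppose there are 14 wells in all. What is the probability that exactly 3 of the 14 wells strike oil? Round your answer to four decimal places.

X ~ Binomial(n=14, p=0.28).
P(X=3) = C(14,3) · p^3 · (1−p)^11
= 364 · 0.021952 · 0.026956 = 0.215394

0.2154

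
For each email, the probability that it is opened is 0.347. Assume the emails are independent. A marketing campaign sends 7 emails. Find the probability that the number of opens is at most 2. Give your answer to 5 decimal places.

0.53918

X ~ Binomial(7, 0.347); P(X ≤ 2) = Σ C(7,k) p^k (1−p)^(7−k) over k:
  k=0: C(7,0)·0.347^0·0.653^7 = 0.0506282
  k=1: C(7,1)·0.347^1·0.653^6 = 0.1883244
  k=2: C(7,2)·0.347^2·0.653^5 = 0.3002231
Total = 0.5391757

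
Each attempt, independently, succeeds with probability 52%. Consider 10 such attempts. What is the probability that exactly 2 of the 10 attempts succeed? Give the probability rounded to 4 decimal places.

X ~ Binomial(n=10, p=0.52).
P(X=2) = C(10,2) · p^2 · (1−p)^8
= 45 · 0.2704 · 0.0028179 = 0.034289

0.0343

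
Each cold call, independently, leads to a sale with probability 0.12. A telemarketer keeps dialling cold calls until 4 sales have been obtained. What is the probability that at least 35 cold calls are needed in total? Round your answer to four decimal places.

Needing more than 34 cold calls ⇔ fewer than 4 successes in the first 34. With X ~ Binomial(34, 0.12), P(Y > 34) = P(X ≤ 3).
  k=0: C(34,0)·0.12^0·0.88^34 = 0.012954
  k=1: C(34,1)·0.12^1·0.88^33 = 0.060060
  k=2: C(34,2)·0.12^2·0.88^32 = 0.135136
  k=3: C(34,3)·0.12^3·0.88^31 = 0.196561
P(X ≤ 3) = 0.404712

0.4047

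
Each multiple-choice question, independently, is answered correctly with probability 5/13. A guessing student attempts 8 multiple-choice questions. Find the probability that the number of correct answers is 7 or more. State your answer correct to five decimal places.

0.00661

X ~ Binomial(8, 0.384615); P(X ≥ 7) = Σ C(8,k) p^k (1−p)^(8−k) over k:
  k=7: C(8,7)·0.384615^7·0.615385^1 = 0.0061295
  k=8: C(8,8)·0.384615^8·0.615385^0 = 0.0004789
Total = 0.0066083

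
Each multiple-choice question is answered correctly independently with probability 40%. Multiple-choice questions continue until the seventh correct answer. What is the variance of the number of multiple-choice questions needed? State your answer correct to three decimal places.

26.250

Y = total multiple-choice questions until the seventh success; negative binomial with r=7, p=0.40.
Var(Y) = r(1−p)/p² = 7·0.60 / 0.40² = 26.25000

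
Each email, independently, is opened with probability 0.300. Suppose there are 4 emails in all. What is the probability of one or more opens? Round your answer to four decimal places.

0.7599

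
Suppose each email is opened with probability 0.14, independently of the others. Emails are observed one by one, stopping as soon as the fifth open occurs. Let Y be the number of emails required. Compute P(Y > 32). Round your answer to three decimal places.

Needing more than 32 emails ⇔ fewer than 5 successes in the first 32. With X ~ Binomial(32, 0.14), P(Y > 32) = P(X ≤ 4).
  k=0: C(32,0)·0.14^0·0.86^32 = 0.00802
  k=1: C(32,1)·0.14^1·0.86^31 = 0.04176
  k=2: C(32,2)·0.14^2·0.86^30 = 0.10536
  k=3: C(32,3)·0.14^3·0.86^29 = 0.17152
  k=4: C(32,4)·0.14^4·0.86^28 = 0.20244
P(X ≤ 4) = 0.52910

0.529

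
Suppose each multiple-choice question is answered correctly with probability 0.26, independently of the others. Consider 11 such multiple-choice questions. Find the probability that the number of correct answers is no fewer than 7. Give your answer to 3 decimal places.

0.010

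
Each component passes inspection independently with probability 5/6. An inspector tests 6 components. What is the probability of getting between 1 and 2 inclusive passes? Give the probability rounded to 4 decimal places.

0.0087

X ~ Binomial(6, 0.833333); P(1 ≤ X ≤ 2) = Σ C(6,k) p^k (1−p)^(6−k) over k:
  k=1: C(6,1)·0.833333^1·0.166667^5 = 0.000643
  k=2: C(6,2)·0.833333^2·0.166667^4 = 0.008038
Total = 0.008681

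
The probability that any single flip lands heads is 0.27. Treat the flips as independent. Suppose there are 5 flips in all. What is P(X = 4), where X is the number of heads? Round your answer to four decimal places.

0.0194

X ~ Binomial(n=5, p=0.27).
P(X=4) = C(5,4) · p^4 · (1−p)^1
= 5 · 0.0053144 · 0.73 = 0.019398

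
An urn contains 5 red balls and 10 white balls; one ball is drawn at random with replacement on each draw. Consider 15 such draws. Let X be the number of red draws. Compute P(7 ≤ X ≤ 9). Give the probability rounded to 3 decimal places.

X ~ Binomial(15, 0.333333); P(7 ≤ X ≤ 9) = Σ C(15,k) p^k (1−p)^(15−k) over k:
  k=7: C(15,7)·0.333333^7·0.666667^8 = 0.11481
  k=8: C(15,8)·0.333333^8·0.666667^7 = 0.05740
  k=9: C(15,9)·0.333333^9·0.666667^6 = 0.02232
Total = 0.19453

0.195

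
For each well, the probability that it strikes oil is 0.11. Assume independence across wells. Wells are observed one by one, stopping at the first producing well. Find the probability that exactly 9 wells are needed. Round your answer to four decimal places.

0.0433

Geometric (trials to first success), p = 0.11.
P(Y = 9) = (1−p)^8 · p = 0.39366 · 0.11 = 0.043302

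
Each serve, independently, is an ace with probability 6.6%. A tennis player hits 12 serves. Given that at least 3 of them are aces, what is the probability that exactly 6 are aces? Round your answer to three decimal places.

0.001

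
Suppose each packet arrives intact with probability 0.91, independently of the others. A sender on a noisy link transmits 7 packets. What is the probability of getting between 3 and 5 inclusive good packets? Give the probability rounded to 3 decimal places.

X ~ Binomial(7, 0.91); P(3 ≤ X ≤ 5) = Σ C(7,k) p^k (1−p)^(7−k) over k:
  k=3: C(7,3)·0.91^3·0.09^4 = 0.00173
  k=4: C(7,4)·0.91^4·0.09^3 = 0.01750
  k=5: C(7,5)·0.91^5·0.09^2 = 0.10615
Total = 0.12538

0.125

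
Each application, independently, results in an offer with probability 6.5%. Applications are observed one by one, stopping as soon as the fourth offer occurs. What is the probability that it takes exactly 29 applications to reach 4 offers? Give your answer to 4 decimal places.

0.0109

Y = trial on which the fourth success occurs; negative binomial, r=4, p=0.065.
P(Y=29) = C(28,3) · p^4 · (1−p)^25
= 3276 · 1.7851e-05 · 0.18633 = 0.010897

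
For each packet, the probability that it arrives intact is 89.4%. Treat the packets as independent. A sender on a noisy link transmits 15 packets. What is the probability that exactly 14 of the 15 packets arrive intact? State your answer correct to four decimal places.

0.3312

X ~ Binomial(n=15, p=0.894).
P(X=14) = C(15,14) · p^14 · (1−p)^1
= 15 · 0.20832 · 0.106 = 0.331224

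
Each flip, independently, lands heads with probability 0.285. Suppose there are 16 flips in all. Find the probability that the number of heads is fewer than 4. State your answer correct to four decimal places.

0.2888

X ~ Binomial(16, 0.285); P(X ≤ 3) = Σ C(16,k) p^k (1−p)^(16−k) over k:
  k=0: C(16,0)·0.285^0·0.715^16 = 0.004665
  k=1: C(16,1)·0.285^1·0.715^15 = 0.029755
  k=2: C(16,2)·0.285^2·0.715^14 = 0.088952
  k=3: C(16,3)·0.285^3·0.715^13 = 0.165463
Total = 0.288835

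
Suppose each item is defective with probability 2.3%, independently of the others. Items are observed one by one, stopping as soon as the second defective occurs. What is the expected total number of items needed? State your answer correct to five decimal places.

86.95652

Y = total items until the second success; negative binomial with r=2, p=0.023.
E[Y] = r / p = 2 / 0.023 = 86.9565217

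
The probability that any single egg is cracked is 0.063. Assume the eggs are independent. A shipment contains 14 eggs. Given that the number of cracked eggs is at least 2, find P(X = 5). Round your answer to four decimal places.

X ~ Binomial(14, 0.063). Want P(X=5 | X≥2) = P(X=5) / P(X≥2).
P(X=5) = C(14,5)·0.063^5·0.937^9 = 0.001106
P(X≥2) = 1 − 0.402119 − 0.378515 = 0.219366
Ratio = 0.001106 / 0.219366 = 0.005043

0.0050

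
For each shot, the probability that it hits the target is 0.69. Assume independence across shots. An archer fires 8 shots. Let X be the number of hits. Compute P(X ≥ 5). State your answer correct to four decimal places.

0.7874

X ~ Binomial(8, 0.69); P(X ≥ 5) = Σ C(8,k) p^k (1−p)^(8−k) over k:
  k=5: C(8,5)·0.69^5·0.31^3 = 0.260927
  k=6: C(8,6)·0.69^6·0.31^2 = 0.290386
  k=7: C(8,7)·0.69^7·0.31^1 = 0.184670
  k=8: C(8,8)·0.69^8·0.31^0 = 0.051380
Total = 0.787362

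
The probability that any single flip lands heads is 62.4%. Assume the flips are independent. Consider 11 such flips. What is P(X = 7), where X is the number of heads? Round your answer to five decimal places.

X ~ Binomial(n=11, p=0.624).
P(X=7) = C(11,7) · p^7 · (1−p)^4
= 330 · 0.036838 · 0.019987 = 0.2429727

0.24297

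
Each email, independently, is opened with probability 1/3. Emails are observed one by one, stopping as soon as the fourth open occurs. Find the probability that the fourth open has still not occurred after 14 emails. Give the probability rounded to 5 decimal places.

Needing more than 14 emails ⇔ fewer than 4 successes in the first 14. With X ~ Binomial(14, 0.333333), P(Y > 14) = P(X ≤ 3).
  k=0: C(14,0)·0.333333^0·0.666667^14 = 0.0034255
  k=1: C(14,1)·0.333333^1·0.666667^13 = 0.0239784
  k=2: C(14,2)·0.333333^2·0.666667^12 = 0.0779298
  k=3: C(14,3)·0.333333^3·0.666667^11 = 0.1558597
P(X ≤ 3) = 0.2611934

0.26119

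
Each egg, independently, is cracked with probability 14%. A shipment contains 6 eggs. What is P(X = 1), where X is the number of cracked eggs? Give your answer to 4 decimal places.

X ~ Binomial(n=6, p=0.14).
P(X=1) = C(6,1) · p^1 · (1−p)^5
= 6 · 0.14 · 0.47043 = 0.395159

0.3952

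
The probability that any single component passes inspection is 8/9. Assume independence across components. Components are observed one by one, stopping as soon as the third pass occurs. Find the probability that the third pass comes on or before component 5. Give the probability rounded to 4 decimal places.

0.9885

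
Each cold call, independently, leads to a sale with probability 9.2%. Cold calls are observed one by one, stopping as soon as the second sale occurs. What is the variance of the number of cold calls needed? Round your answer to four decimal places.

214.5558

Y = total cold calls until the second success; negative binomial with r=2, p=0.092.
Var(Y) = r(1−p)/p² = 2·0.908 / 0.092² = 214.555766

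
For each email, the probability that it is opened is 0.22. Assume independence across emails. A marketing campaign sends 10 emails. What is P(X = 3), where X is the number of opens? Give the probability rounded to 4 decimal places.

0.2244

X ~ Binomial(n=10, p=0.22).
P(X=3) = C(10,3) · p^3 · (1−p)^7
= 120 · 0.010648 · 0.17566 = 0.224446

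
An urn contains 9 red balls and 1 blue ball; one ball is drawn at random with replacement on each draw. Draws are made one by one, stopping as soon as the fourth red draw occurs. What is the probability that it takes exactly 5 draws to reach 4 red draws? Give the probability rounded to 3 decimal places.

Y = trial on which the fourth success occurs; negative binomial, r=4, p=0.90.
P(Y=5) = C(4,3) · p^4 · (1−p)^1
= 4 · 0.6561 · 0.1 = 0.26244

0.262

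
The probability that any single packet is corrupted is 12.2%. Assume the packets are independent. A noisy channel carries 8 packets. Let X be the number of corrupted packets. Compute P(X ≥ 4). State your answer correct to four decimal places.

X ~ Binomial(8, 0.122); P(X ≥ 4) = Σ C(8,k) p^k (1−p)^(8−k) over k:
  k=4: C(8,4)·0.122^4·0.878^4 = 0.009215
  k=5: C(8,5)·0.122^5·0.878^3 = 0.001024
  k=6: C(8,6)·0.122^6·0.878^2 = 0.000071
  k=7: C(8,7)·0.122^7·0.878^1 = 0.000003
  k=8: C(8,8)·0.122^8·0.878^0 = 0.000000
Total = 0.010314

0.0103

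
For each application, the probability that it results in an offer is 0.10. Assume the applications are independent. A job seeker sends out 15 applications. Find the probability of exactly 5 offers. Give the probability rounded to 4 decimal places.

0.0105

X ~ Binomial(n=15, p=0.10).
P(X=5) = C(15,5) · p^5 · (1−p)^10
= 3003 · 1e-05 · 0.34868 = 0.010471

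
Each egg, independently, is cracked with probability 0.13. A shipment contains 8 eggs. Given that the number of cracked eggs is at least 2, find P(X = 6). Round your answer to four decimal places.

X ~ Binomial(8, 0.13). Want P(X=6 | X≥2) = P(X=6) / P(X≥2).
P(X=6) = C(8,6)·0.13^6·0.87^2 = 0.000102
P(X≥2) = 1 − 0.328212 − 0.392345 = 0.279443
Ratio = 0.000102 / 0.279443 = 0.000366

0.0004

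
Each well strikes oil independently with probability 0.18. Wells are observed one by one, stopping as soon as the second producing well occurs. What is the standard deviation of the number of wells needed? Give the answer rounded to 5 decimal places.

7.11458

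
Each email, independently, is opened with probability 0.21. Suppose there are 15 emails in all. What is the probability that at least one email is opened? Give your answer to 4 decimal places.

P(at least one) = 1 − P(none) = 1 − (1 − 0.21)^15
= 1 − 0.029134 = 0.970866

0.9709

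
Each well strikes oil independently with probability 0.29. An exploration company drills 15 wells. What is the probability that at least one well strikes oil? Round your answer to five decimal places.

0.99413

P(at least one) = 1 − P(none) = 1 − (1 − 0.29)^15
= 1 − 0.0058732 = 0.9941268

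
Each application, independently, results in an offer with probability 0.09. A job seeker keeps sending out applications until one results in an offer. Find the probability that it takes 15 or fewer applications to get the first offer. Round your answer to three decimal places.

Y = number of applications to the first success; geometric, p = 0.09.
P(Y ≤ 15) = 1 − (1−p)^15 = 1 − 0.24301 = 0.75699

0.757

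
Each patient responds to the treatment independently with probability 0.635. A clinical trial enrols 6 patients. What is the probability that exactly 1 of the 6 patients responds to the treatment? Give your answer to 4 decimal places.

X ~ Binomial(n=6, p=0.635).
P(X=1) = C(6,1) · p^1 · (1−p)^5
= 6 · 0.635 · 0.0064783 = 0.024683

0.0247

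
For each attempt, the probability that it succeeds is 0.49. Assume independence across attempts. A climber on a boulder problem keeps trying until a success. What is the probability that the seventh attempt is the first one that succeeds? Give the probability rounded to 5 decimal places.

0.00862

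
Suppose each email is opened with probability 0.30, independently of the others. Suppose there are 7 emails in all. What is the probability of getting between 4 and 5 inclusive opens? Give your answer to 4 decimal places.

0.1222

X ~ Binomial(7, 0.30); P(4 ≤ X ≤ 5) = Σ C(7,k) p^k (1−p)^(7−k) over k:
  k=4: C(7,4)·0.30^4·0.70^3 = 0.097240
  k=5: C(7,5)·0.30^5·0.70^2 = 0.025005
Total = 0.122245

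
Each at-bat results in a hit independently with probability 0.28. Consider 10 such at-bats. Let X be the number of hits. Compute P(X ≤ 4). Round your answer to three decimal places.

0.882

X ~ Binomial(10, 0.28); P(X ≤ 4) = Σ C(10,k) p^k (1−p)^(10−k) over k:
  k=0: C(10,0)·0.28^0·0.72^10 = 0.03744
  k=1: C(10,1)·0.28^1·0.72^9 = 0.14560
  k=2: C(10,2)·0.28^2·0.72^8 = 0.25479
  k=3: C(10,3)·0.28^3·0.72^7 = 0.26423
  k=4: C(10,4)·0.28^4·0.72^6 = 0.17982
Total = 0.88188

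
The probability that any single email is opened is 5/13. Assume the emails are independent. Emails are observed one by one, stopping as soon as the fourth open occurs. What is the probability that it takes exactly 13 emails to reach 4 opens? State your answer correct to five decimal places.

0.06093

Y = trial on which the fourth success occurs; negative binomial, r=4, p=0.384615.
P(Y=13) = C(12,3) · p^4 · (1−p)^9
= 220 · 0.021883 · 0.012657 = 0.0609325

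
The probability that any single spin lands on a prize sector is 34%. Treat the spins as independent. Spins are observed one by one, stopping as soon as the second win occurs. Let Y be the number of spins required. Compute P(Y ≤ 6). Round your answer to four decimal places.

Finishing within 6 spins ⇔ at least 2 successes in the first 6. With X ~ Binomial(6, 0.34), P(Y ≤ 6) = 1 − P(X ≤ 1).
  k=0: C(6,0)·0.34^0·0.66^6 = 0.082654
  k=1: C(6,1)·0.34^1·0.66^5 = 0.255476
1 − 0.338130 = 0.661870

0.6619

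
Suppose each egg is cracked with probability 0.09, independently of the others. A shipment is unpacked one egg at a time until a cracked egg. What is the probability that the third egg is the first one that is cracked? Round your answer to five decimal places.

Geometric (trials to first success), p = 0.09.
P(Y = 3) = (1−p)^2 · p = 0.8281 · 0.09 = 0.0745290

0.07453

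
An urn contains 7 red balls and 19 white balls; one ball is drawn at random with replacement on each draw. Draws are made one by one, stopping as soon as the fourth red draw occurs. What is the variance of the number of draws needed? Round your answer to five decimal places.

Y = total draws until the fourth success; negative binomial with r=4, p=0.269231.
Var(Y) = r(1−p)/p² = 4·0.730769 / 0.269231² = 40.3265306

40.32653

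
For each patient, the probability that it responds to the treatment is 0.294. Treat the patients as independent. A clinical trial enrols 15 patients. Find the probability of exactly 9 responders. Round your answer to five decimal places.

X ~ Binomial(n=15, p=0.294).
P(X=9) = C(15,9) · p^9 · (1−p)^6
= 5005 · 1.6411e-05 · 0.12383 = 0.0101709

0.01017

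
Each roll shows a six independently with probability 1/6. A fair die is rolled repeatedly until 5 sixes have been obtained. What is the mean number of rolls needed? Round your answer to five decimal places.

Y = total rolls until the fifth success; negative binomial with r=5, p=0.166667.
E[Y] = r / p = 5 / 0.166667 = 30.0000000

30.00000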